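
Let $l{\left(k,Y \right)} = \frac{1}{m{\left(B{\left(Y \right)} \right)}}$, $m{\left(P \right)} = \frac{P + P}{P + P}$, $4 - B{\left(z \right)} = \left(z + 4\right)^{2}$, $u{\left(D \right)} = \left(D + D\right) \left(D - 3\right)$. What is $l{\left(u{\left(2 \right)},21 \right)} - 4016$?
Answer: $-4015$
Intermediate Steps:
$u{\left(D \right)} = 2 D \left(-3 + D\right)$
$B{\left(z \right)} = 4 - \left(4 + z\right)^{2}$ ($B{\left(z \right)} = 4 - \left(z + 4\right)^{2} = 4 - \left(4 + z\right)^{2}$)
$m{\left(P \right)} = 1$ ($m{\left(P \right)} = \frac{2 P}{2 P} = 2 P \frac{1}{2 P} = 1$)
$l{\left(k,Y \right)} = 1$ ($l{\left(k,Y \right)} = 1^{-1} = 1$)
$l{\left(u{\left(2 \right)},21 \right)} - 4016 = 1 - 4016 = -4015$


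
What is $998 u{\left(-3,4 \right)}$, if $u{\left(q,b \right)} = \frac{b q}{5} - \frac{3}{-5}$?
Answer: $- \frac{8982}{5} \approx -1796.4$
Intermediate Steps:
$u{\left(q,b \right)} = \frac{3}{5} + \frac{b q}{5}$ ($u{\left(q,b \right)} = b q \frac{1}{5} - - \frac{3}{5} = \frac{b q}{5} + \frac{3}{5} = \frac{3}{5} + \frac{b q}{5}$)
$998 u{\left(-3,4 \right)} = 998 \left(\frac{3}{5} + \frac{1}{5} \cdot 4 \left(-3\right)\right) = 998 \left(\frac{3}{5} - \frac{12}{5}\right) = 998 \left(- \frac{9}{5}\right) = - \frac{8982}{5}$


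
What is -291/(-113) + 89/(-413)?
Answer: 110126/46669 ≈ 2.3597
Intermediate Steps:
-291/(-113) + 89/(-413) = -291*(-1/113) + 89*(-1/413) = 291/113 - 89/413 = 110126/46669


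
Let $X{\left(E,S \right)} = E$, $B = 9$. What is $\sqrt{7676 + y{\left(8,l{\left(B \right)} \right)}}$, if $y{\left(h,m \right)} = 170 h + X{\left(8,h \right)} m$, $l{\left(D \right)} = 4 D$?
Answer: $6 \sqrt{259} \approx 96.561$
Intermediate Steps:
$y{\left(h,m \right)} = 8 m + 170 h$ ($y{\left(h,m \right)} = 170 h + 8 m = 8 m + 170 h$)
$\sqrt{7676 + y{\left(8,l{\left(B \right)} \right)}} = \sqrt{7676 + \left(8 \cdot 4 \cdot 9 + 170 \cdot 8\right)} = \sqrt{7676 + \left(8 \cdot 36 + 1360\right)} = \sqrt{7676 + \left(288 + 1360\right)} = \sqrt{7676 + 1648} = \sqrt{9324} = 6 \sqrt{259}$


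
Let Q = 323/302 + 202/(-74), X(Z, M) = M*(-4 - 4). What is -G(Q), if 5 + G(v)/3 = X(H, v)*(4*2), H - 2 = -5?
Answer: -1697091/5587 ≈ -303.76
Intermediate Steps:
H = -3 (H = 2 - 5 = -3)
X(Z, M) = -8*M (X(Z, M) = M*(-8) = -8*M)
Q = -18551/11174 (Q = 323*(1/302) + 202*(-1/74) = 323/302 - 101/37 = -18551/11174 ≈ -1.6602)
G(v) = -15 - 192*v (G(v) = -15 + 3*((-8*v)*(4*2)) = -15 + 3*(-8*v*8) = -15 + 3*(-64*v) = -15 - 192*v)
-G(Q) = -(-15 - 192*(-18551/11174)) = -(-15 + 1780896/5587) = -1*1697091/5587 = -1697091/5587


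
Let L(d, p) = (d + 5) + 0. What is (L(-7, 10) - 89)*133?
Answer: -12103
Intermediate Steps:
L(d, p) = 5 + d (L(d, p) = (5 + d) + 0 = 5 + d)
(L(-7, 10) - 89)*133 = ((5 - 7) - 89)*133 = (-2 - 89)*133 = -91*133 = -12103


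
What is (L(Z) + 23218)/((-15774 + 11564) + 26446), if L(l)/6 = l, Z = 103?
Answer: 5959/5559 ≈ 1.0720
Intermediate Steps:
L(l) = 6*l
(L(Z) + 23218)/((-15774 + 11564) + 26446) = (6*103 + 23218)/((-15774 + 11564) + 26446) = (618 + 23218)/(-4210 + 26446) = 23836/22236 = 23836*(1/22236) = 5959/5559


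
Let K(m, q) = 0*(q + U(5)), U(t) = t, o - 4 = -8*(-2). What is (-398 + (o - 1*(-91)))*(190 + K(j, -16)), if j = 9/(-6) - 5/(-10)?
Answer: -54530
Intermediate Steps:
o = 20 (o = 4 - 8*(-2) = 4 + 16 = 20)
j = -1 (j = 9*(-1/6) - 5*(-1/10) = -3/2 + 1/2 = -1)
K(m, q) = 0 (K(m, q) = 0*(q + 5) = 0*(5 + q) = 0)
(-398 + (o - 1*(-91)))*(190 + K(j, -16)) = (-398 + (20 - 1*(-91)))*(190 + 0) = (-398 + (20 + 91))*190 = (-398 + 111)*190 = -287*190 = -54530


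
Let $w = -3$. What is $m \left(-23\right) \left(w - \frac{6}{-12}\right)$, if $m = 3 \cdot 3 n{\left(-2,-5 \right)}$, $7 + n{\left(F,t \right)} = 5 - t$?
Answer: $\frac{3105}{2} \approx 1552.5$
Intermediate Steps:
$n{\left(F,t \right)} = -2 - t$ ($n{\left(F,t \right)} = -7 - \left(-5 + t\right) = -2 - t$)
$m = 27$ ($m = 3 \cdot 3 \left(-2 - -5\right) = 9 \left(-2 + 5\right) = 9 \cdot 3 = 27$)
$m \left(-23\right) \left(w - \frac{6}{-12}\right) = 27 \left(-23\right) \left(-3 - \frac{6}{-12}\right) = - 621 \left(-3 - - \frac{1}{2}\right) = - 621 \left(-3 + \frac{1}{2}\right) = \left(-621\right) \left(- \frac{5}{2}\right) = \frac{3105}{2}$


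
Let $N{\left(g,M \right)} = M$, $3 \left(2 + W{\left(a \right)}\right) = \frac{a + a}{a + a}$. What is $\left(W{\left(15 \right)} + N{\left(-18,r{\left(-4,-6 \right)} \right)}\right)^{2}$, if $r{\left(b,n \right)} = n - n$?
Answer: $\frac{25}{9} \approx 2.7778$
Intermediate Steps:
$r{\left(b,n \right)} = 0$
$W{\left(a \right)} = - \frac{5}{3}$ ($W{\left(a \right)} = -2 + \frac{\left(a + a\right) \frac{1}{a + a}}{3} = -2 + \frac{2 a \frac{1}{2 a}}{3} = -2 + \frac{1}{3} \cdot 1 = -2 + \frac{1}{3} = - \frac{5}{3}$)
$\left(W{\left(15 \right)} + N{\left(-18,r{\left(-4,-6 \right)} \right)}\right)^{2} = \left(- \frac{5}{3} + 0\right)^{2} = \left(- \frac{5}{3}\right)^{2} = \frac{25}{9}$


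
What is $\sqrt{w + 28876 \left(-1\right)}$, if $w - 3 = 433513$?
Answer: $12 \sqrt{2810} \approx 636.11$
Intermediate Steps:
$w = 433516$ ($w = 3 + 433513 = 433516$)
$\sqrt{w + 28876 \left(-1\right)} = \sqrt{433516 + 28876 \left(-1\right)} = \sqrt{433516 - 28876} = \sqrt{404640} = 12 \sqrt{2810}$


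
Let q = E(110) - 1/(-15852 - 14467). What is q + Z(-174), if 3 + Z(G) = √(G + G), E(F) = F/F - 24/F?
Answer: -3698863/1667545 + 2*I*√87 ≈ -2.2181 + 18.655*I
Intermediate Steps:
E(F) = 1 - 24/F
Z(G) = -3 + √2*√G (Z(G) = -3 + √(G + G) = -3 + √(2*G) = -3 + √2*√G)
q = 1303772/1667545 (q = (-24 + 110)/110 - 1/(-15852 - 14467) = (1/110)*86 - 1/(-30319) = 43/55 - 1*(-1/30319) = 43/55 + 1/30319 = 1303772/1667545 ≈ 0.78185)
q + Z(-174) = 1303772/1667545 + (-3 + √2*√(-174)) = 1303772/1667545 + (-3 + √2*(I*√174)) = 1303772/1667545 + (-3 + 2*I*√87) = -3698863/1667545 + 2*I*√87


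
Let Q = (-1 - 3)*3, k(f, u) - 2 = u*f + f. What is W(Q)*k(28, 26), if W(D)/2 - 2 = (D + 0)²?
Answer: 221336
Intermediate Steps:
k(f, u) = 2 + f + f*u (k(f, u) = 2 + (u*f + f) = 2 + (f*u + f) = 2 + (f + f*u) = 2 + f + f*u)
Q = -12 (Q = -4*3 = -12)
W(D) = 4 + 2*D² (W(D) = 4 + 2*(D + 0)² = 4 + 2*D²)
W(Q)*k(28, 26) = (4 + 2*(-12)²)*(2 + 28 + 28*26) = (4 + 2*144)*(2 + 28 + 728) = (4 + 288)*758 = 292*758 = 221336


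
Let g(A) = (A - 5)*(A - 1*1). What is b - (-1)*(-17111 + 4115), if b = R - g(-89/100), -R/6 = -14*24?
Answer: -109911321/10000 ≈ -10991.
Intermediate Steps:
g(A) = (-1 + A)*(-5 + A) (g(A) = (-5 + A)*(A - 1) = (-5 + A)*(-1 + A) = (-1 + A)*(-5 + A))
R = 2016 (R = -(-84)*24 = -6*(-336) = 2016)
b = 20048679/10000 (b = 2016 - (5 + (-89/100)² - (-534)/100) = 2016 - (5 + (-89*1/100)² - (-534)/100) = 2016 - (5 + (-89/100)² - 6*(-89/100)) = 2016 - (5 + 7921/10000 + 267/50) = 2016 - 1*111321/10000 = 2016 - 111321/10000 = 20048679/10000 ≈ 2004.9)
b - (-1)*(-17111 + 4115) = 20048679/10000 - (-1)*(-17111 + 4115) = 20048679/10000 - (-1)*(-12996) = 20048679/10000 - 1*12996 = 20048679/10000 - 12996 = -109911321/10000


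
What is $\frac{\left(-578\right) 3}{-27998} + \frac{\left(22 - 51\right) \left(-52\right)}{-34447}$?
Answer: $\frac{8755057}{482223553} \approx 0.018156$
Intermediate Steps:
$\frac{\left(-578\right) 3}{-27998} + \frac{\left(22 - 51\right) \left(-52\right)}{-34447} = \left(-1734\right) \left(- \frac{1}{27998}\right) + \left(-29\right) \left(-52\right) \left(- \frac{1}{34447}\right) = \frac{867}{13999} + 1508 \left(- \frac{1}{34447}\right) = \frac{867}{13999} - \frac{1508}{34447} = \frac{8755057}{482223553}$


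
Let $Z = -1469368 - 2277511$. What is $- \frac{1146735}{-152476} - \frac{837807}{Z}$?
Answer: $\frac{4424422750197}{571309122404} \approx 7.7444$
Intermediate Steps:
$Z = -3746879$
$- \frac{1146735}{-152476} - \frac{837807}{Z} = - \frac{1146735}{-152476} - \frac{837807}{-3746879} = \left(-1146735\right) \left(- \frac{1}{152476}\right) - - \frac{837807}{3746879} = \frac{1146735}{152476} + \frac{837807}{3746879} = \frac{4424422750197}{571309122404}$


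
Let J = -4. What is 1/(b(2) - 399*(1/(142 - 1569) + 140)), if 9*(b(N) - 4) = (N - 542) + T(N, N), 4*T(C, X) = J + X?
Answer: -25686/1436252621 ≈ -1.7884e-5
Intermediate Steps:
T(C, X) = -1 + X/4 (T(C, X) = (-4 + X)/4 = -1 + X/4)
b(N) = -169/3 + 5*N/36 (b(N) = 4 + ((N - 542) + (-1 + N/4))/9 = 4 + ((-542 + N) + (-1 + N/4))/9 = 4 + (-543 + 5*N/4)/9 = 4 + (-181/3 + 5*N/36) = -169/3 + 5*N/36)
1/(b(2) - 399*(1/(142 - 1569) + 140)) = 1/((-169/3 + (5/36)*2) - 399*(1/(142 - 1569) + 140)) = 1/((-169/3 + 5/18) - 399*(1/(-1427) + 140)) = 1/(-1009/18 - 399*(-1/1427 + 140)) = 1/(-1009/18 - 399*199779/1427) = 1/(-1009/18 - 79711821/1427) = 1/(-1436252621/25686) = -25686/1436252621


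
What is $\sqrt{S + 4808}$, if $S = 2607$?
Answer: $\sqrt{7415} \approx 86.11$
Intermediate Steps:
$\sqrt{S + 4808} = \sqrt{2607 + 4808} = \sqrt{7415}$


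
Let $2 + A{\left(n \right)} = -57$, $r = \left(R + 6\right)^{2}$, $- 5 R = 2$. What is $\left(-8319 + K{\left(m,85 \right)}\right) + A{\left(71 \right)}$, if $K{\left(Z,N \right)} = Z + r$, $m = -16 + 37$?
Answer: $- \frac{208141}{25} \approx -8325.6$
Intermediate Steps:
$R = - \frac{2}{5}$ ($R = \left(- \frac{1}{5}\right) 2 = - \frac{2}{5} \approx -0.4$)
$r = \frac{784}{25}$ ($r = \left(- \frac{2}{5} + 6\right)^{2} = \left(\frac{28}{5}\right)^{2} = \frac{784}{25} \approx 31.36$)
$A{\left(n \right)} = -59$ ($A{\left(n \right)} = -2 - 57 = -59$)
$m = 21$
$K{\left(Z,N \right)} = \frac{784}{25} + Z$ ($K{\left(Z,N \right)} = Z + \frac{784}{25} = \frac{784}{25} + Z$)
$\left(-8319 + K{\left(m,85 \right)}\right) + A{\left(71 \right)} = \left(-8319 + \left(\frac{784}{25} + 21\right)\right) - 59 = \left(-8319 + \frac{1309}{25}\right) - 59 = - \frac{206666}{25} - 59 = - \frac{208141}{25}$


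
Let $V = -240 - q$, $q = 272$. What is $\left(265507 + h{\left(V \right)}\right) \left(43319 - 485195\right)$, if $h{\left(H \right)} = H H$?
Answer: $-233156313276$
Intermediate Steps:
$V = -512$ ($V = -240 - 272 = -512$)
$h{\left(H \right)} = H^{2}$
$\left(265507 + h{\left(V \right)}\right) \left(43319 - 485195\right) = \left(265507 + \left(-512\right)^{2}\right) \left(43319 - 485195\right) = \left(265507 + 262144\right) \left(-441876\right) = 527651 \left(-441876\right) = -233156313276$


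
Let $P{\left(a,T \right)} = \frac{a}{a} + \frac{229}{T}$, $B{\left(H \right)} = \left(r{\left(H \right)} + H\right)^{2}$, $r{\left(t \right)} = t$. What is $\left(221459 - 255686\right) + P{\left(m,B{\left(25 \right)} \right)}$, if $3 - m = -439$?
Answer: $- \frac{85564771}{2500} \approx -34226.0$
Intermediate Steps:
$m = 442$ ($m = 3 - -439 = 3 + 439 = 442$)
$B{\left(H \right)} = 4 H^{2}$ ($B{\left(H \right)} = \left(H + H\right)^{2} = \left(2 H\right)^{2} = 4 H^{2}$)
$P{\left(a,T \right)} = 1 + \frac{229}{T}$
$\left(221459 - 255686\right) + P{\left(m,B{\left(25 \right)} \right)} = \left(221459 - 255686\right) + \frac{229 + 4 \cdot 25^{2}}{4 \cdot 25^{2}} = -34227 + \frac{229 + 4 \cdot 625}{4 \cdot 625} = -34227 + \frac{229 + 2500}{2500} = -34227 + \frac{1}{2500} \cdot 2729 = -34227 + \frac{2729}{2500} = - \frac{85564771}{2500}$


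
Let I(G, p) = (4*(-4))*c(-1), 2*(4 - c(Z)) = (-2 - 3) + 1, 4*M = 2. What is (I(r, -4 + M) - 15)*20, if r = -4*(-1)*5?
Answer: -2220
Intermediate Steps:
M = ½ (M = (¼)*2 = ½ ≈ 0.50000)
r = 20 (r = 4*5 = 20)
c(Z) = 6 (c(Z) = 4 - ((-2 - 3) + 1)/2 = 4 - (-5 + 1)/2 = 4 - ½*(-4) = 4 + 2 = 6)
I(G, p) = -96 (I(G, p) = (4*(-4))*6 = -16*6 = -96)
(I(r, -4 + M) - 15)*20 = (-96 - 15)*20 = -111*20 = -2220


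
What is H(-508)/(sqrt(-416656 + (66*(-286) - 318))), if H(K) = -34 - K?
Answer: -237*I*sqrt(17434)/43585 ≈ -0.71798*I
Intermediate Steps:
H(-508)/(sqrt(-416656 + (66*(-286) - 318))) = (-34 - 1*(-508))/(sqrt(-416656 + (66*(-286) - 318))) = (-34 + 508)/(sqrt(-416656 + (-18876 - 318))) = 474/(sqrt(-416656 - 19194)) = 474/(sqrt(-435850)) = 474/((5*I*sqrt(17434))) = 474*(-I*sqrt(17434)/87170) = -237*I*sqrt(17434)/43585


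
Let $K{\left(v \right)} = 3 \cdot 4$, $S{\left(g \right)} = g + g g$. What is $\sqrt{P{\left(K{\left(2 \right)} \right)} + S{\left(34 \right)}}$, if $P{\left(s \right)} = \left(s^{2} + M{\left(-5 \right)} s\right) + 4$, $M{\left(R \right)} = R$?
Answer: $3 \sqrt{142} \approx 35.749$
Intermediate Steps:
$S{\left(g \right)} = g + g^{2}$
$K{\left(v \right)} = 12$
$P{\left(s \right)} = 4 + s^{2} - 5 s$ ($P{\left(s \right)} = \left(s^{2} - 5 s\right) + 4 = 4 + s^{2} - 5 s$)
$\sqrt{P{\left(K{\left(2 \right)} \right)} + S{\left(34 \right)}} = \sqrt{\left(4 + 12^{2} - 60\right) + 34 \left(1 + 34\right)} = \sqrt{\left(4 + 144 - 60\right) + 34 \cdot 35} = \sqrt{88 + 1190} = \sqrt{1278} = 3 \sqrt{142}$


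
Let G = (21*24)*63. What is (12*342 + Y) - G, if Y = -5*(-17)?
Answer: -27563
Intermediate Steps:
Y = 85
G = 31752 (G = 504*63 = 31752)
(12*342 + Y) - G = (12*342 + 85) - 1*31752 = (4104 + 85) - 31752 = 4189 - 31752 = -27563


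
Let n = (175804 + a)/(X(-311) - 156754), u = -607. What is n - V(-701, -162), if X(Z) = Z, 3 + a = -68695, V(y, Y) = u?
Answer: 31743783/52355 ≈ 606.32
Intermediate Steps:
V(y, Y) = -607
a = -68698 (a = -3 - 68695 = -68698)
n = -35702/52355 (n = (175804 - 68698)/(-311 - 156754) = 107106/(-157065) = 107106*(-1/157065) = -35702/52355 ≈ -0.68192)
n - V(-701, -162) = -35702/52355 - 1*(-607) = -35702/52355 + 607 = 31743783/52355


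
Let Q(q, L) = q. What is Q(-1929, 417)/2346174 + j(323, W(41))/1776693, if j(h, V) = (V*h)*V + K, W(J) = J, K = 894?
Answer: 141395101369/463158991398 ≈ 0.30528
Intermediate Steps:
j(h, V) = 894 + h*V² (j(h, V) = (V*h)*V + 894 = h*V² + 894 = 894 + h*V²)
Q(-1929, 417)/2346174 + j(323, W(41))/1776693 = -1929/2346174 + (894 + 323*41²)/1776693 = -1929*1/2346174 + (894 + 323*1681)*(1/1776693) = -643/782058 + (894 + 542963)*(1/1776693) = -643/782058 + 543857*(1/1776693) = -643/782058 + 543857/1776693 = 141395101369/463158991398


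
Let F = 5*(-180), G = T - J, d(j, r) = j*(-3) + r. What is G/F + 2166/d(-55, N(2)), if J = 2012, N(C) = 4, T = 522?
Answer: 220121/15210 ≈ 14.472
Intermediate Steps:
d(j, r) = r - 3*j (d(j, r) = -3*j + r = r - 3*j)
G = -1490 (G = 522 - 1*2012 = 522 - 2012 = -1490)
F = -900
G/F + 2166/d(-55, N(2)) = -1490/(-900) + 2166/(4 - 3*(-55)) = -1490*(-1/900) + 2166/(4 + 165) = 149/90 + 2166/169 = 220121/15210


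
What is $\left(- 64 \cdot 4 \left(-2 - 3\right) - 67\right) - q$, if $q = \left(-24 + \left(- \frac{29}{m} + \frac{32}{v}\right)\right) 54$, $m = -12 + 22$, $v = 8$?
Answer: $\frac{12248}{5} \approx 2449.6$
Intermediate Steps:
$m = 10$
$q = - \frac{6183}{5}$ ($q = \left(-24 + \left(- \frac{29}{10} + \frac{32}{8}\right)\right) 54 = \left(-24 + \left(\left(-29\right) \frac{1}{10} + 32 \cdot \frac{1}{8}\right)\right) 54 = \left(-24 + \left(- \frac{29}{10} + 4\right)\right) 54 = \left(-24 + \frac{11}{10}\right) 54 = \left(- \frac{229}{10}\right) 54 = - \frac{6183}{5} \approx -1236.6$)
$\left(- 64 \cdot 4 \left(-2 - 3\right) - 67\right) - q = \left(- 64 \cdot 4 \left(-2 - 3\right) - 67\right) - - \frac{6183}{5} = \left(- 64 \cdot 4 \left(-5\right) - 67\right) + \frac{6183}{5} = \left(\left(-64\right) \left(-20\right) - 67\right) + \frac{6183}{5} = \left(1280 - 67\right) + \frac{6183}{5} = 1213 + \frac{6183}{5} = \frac{12248}{5}$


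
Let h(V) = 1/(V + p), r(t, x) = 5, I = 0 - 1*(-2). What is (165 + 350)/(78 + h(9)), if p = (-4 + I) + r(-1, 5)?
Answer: 6180/937 ≈ 6.5955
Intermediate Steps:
I = 2 (I = 0 + 2 = 2)
p = 3 (p = (-4 + 2) + 5 = -2 + 5 = 3)
h(V) = 1/(3 + V) (h(V) = 1/(V + 3) = 1/(3 + V))
(165 + 350)/(78 + h(9)) = (165 + 350)/(78 + 1/(3 + 9)) = 515/(78 + 1/12) = 515/(937/12) = 515*(12/937) = 6180/937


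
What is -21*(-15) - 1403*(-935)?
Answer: 1312120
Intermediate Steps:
-21*(-15) - 1403*(-935) = 315 + 1311805 = 1312120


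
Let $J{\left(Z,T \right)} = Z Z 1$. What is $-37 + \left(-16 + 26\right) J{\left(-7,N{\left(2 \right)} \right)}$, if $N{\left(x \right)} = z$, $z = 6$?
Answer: $453$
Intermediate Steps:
$N{\left(x \right)} = 6$
$J{\left(Z,T \right)} = Z^{2}$ ($J{\left(Z,T \right)} = Z^{2} \cdot 1 = Z^{2}$)
$-37 + \left(-16 + 26\right) J{\left(-7,N{\left(2 \right)} \right)} = -37 + \left(-16 + 26\right) \left(-7\right)^{2} = -37 + 10 \cdot 49 = -37 + 490 = 453$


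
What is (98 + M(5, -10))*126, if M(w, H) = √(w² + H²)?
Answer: 12348 + 630*√5 ≈ 13757.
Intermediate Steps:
M(w, H) = √(H² + w²)
(98 + M(5, -10))*126 = (98 + √((-10)² + 5²))*126 = (98 + √(100 + 25))*126 = (98 + √125)*126 = (98 + 5*√5)*126 = 12348 + 630*√5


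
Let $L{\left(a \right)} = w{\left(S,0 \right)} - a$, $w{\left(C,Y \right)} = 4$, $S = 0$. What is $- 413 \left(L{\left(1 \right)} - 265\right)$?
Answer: $108206$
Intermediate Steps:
$L{\left(a \right)} = 4 - a$
$- 413 \left(L{\left(1 \right)} - 265\right) = - 413 \left(\left(4 - 1\right) - 265\right) = - 413 \left(3 - 265\right) = \left(-413\right) \left(-262\right) = 108206$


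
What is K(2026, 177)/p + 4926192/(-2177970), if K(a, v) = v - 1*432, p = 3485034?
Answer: -56106215663/24804900330 ≈ -2.2619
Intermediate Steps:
K(a, v) = -432 + v (K(a, v) = v - 432 = -432 + v)
K(2026, 177)/p + 4926192/(-2177970) = (-432 + 177)/3485034 + 4926192/(-2177970) = -255*1/3485034 + 4926192*(-1/2177970) = -5/68334 - 821032/362995 = -56106215663/24804900330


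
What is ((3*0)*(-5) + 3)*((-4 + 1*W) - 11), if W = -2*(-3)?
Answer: -27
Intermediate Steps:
W = 6
((3*0)*(-5) + 3)*((-4 + 1*W) - 11) = ((3*0)*(-5) + 3)*((-4 + 1*6) - 11) = (0*(-5) + 3)*((-4 + 6) - 11) = (0 + 3)*(2 - 11) = 3*(-9) = -27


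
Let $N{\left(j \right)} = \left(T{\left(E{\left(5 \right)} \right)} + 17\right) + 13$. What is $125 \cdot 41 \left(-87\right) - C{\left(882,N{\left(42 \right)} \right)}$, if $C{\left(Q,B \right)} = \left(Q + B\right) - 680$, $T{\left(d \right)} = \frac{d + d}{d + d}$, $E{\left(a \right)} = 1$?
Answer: $-446108$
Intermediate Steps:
$T{\left(d \right)} = 1$ ($T{\left(d \right)} = \frac{2 d}{2 d} = 2 d \frac{1}{2 d} = 1$)
$N{\left(j \right)} = 31$ ($N{\left(j \right)} = \left(1 + 17\right) + 13 = 18 + 13 = 31$)
$C{\left(Q,B \right)} = -680 + B + Q$ ($C{\left(Q,B \right)} = \left(B + Q\right) - 680 = -680 + B + Q$)
$125 \cdot 41 \left(-87\right) - C{\left(882,N{\left(42 \right)} \right)} = 125 \cdot 41 \left(-87\right) - \left(-680 + 31 + 882\right) = 5125 \left(-87\right) - 233 = -445875 - 233 = -446108$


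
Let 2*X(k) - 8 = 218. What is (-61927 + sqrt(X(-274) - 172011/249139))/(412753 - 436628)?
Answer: 61927/23875 - 2*sqrt(14403063266)/540744875 ≈ 2.5934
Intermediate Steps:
X(k) = 113 (X(k) = 4 + (1/2)*218 = 4 + 109 = 113)
(-61927 + sqrt(X(-274) - 172011/249139))/(412753 - 436628) = (-61927 + sqrt(113 - 172011/249139))/(412753 - 436628) = (-61927 + sqrt(113 - 172011*1/249139))/(-23875) = (-61927 + sqrt(113 - 172011/249139))*(-1/23875) = (-61927 + sqrt(27980696/249139))*(-1/23875) = (-61927 + 2*sqrt(14403063266)/22649)*(-1/23875) = 61927/23875 - 2*sqrt(14403063266)/540744875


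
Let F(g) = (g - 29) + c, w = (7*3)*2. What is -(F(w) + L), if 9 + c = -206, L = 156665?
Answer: -156463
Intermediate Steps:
w = 42 (w = 21*2 = 42)
c = -215 (c = -9 - 206 = -215)
F(g) = -244 + g (F(g) = (g - 29) - 215 = (-29 + g) - 215 = -244 + g)
-(F(w) + L) = -((-244 + 42) + 156665) = -(-202 + 156665) = -1*156463 = -156463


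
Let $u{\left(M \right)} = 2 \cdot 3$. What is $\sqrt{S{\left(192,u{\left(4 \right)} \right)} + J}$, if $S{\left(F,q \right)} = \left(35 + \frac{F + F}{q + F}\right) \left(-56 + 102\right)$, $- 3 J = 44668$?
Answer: $\frac{i \sqrt{14364042}}{33} \approx 114.85 i$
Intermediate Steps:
$J = - \frac{44668}{3}$ ($J = \left(- \frac{1}{3}\right) 44668 = - \frac{44668}{3} \approx -14889.0$)
$u{\left(M \right)} = 6$
$S{\left(F,q \right)} = 1610 + \frac{92 F}{F + q}$ ($S{\left(F,q \right)} = \left(35 + \frac{2 F}{F + q}\right) 46 = 1610 + \frac{92 F}{F + q}$)
$\sqrt{S{\left(192,u{\left(4 \right)} \right)} + J} = \sqrt{\frac{46 \left(35 \cdot 6 + 37 \cdot 192\right)}{192 + 6} - \frac{44668}{3}} = \sqrt{\frac{46 \left(210 + 7104\right)}{198} - \frac{44668}{3}} = \sqrt{46 \cdot \frac{1}{198} \cdot 7314 - \frac{44668}{3}} = \sqrt{\frac{56074}{33} - \frac{44668}{3}} = \sqrt{- \frac{435274}{33}} = \frac{i \sqrt{14364042}}{33}$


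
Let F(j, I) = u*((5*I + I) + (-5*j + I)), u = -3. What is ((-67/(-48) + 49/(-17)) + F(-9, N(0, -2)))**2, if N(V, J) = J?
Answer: 5944564201/665856 ≈ 8927.7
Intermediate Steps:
F(j, I) = -21*I + 15*j (F(j, I) = -3*((5*I + I) + (-5*j + I)) = -3*(6*I + (I - 5*j)) = -3*(-5*j + 7*I) = -21*I + 15*j)
((-67/(-48) + 49/(-17)) + F(-9, N(0, -2)))**2 = ((-67/(-48) + 49/(-17)) + (-21*(-2) + 15*(-9)))**2 = ((-67*(-1/48) + 49*(-1/17)) + (42 - 135))**2 = ((67/48 - 49/17) - 93)**2 = (-1213/816 - 93)**2 = (-77101/816)**2 = 5944564201/665856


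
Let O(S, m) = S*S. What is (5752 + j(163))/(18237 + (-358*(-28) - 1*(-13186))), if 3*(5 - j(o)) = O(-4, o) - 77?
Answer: 2476/17763 ≈ 0.13939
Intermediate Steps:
O(S, m) = S**2
j(o) = 76/3 (j(o) = 5 - ((-4)**2 - 77)/3 = 5 - (16 - 77)/3 = 5 - 1/3*(-61) = 5 + 61/3 = 76/3)
(5752 + j(163))/(18237 + (-358*(-28) - 1*(-13186))) = (5752 + 76/3)/(18237 + (-358*(-28) - 1*(-13186))) = 17332/(3*(18237 + (10024 + 13186))) = 17332/(3*(18237 + 23210)) = (17332/3)/41447 = (17332/3)*(1/41447) = 2476/17763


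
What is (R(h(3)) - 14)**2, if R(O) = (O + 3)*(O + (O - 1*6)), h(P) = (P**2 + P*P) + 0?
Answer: 379456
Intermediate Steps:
h(P) = 2*P**2 (h(P) = (P**2 + P**2) + 0 = 2*P**2 + 0 = 2*P**2)
R(O) = (-6 + 2*O)*(3 + O) (R(O) = (3 + O)*(O + (O - 6)) = (3 + O)*(O + (-6 + O)) = (3 + O)*(-6 + 2*O) = (-6 + 2*O)*(3 + O))
(R(h(3)) - 14)**2 = ((-18 + 2*(2*3**2)**2) - 14)**2 = ((-18 + 2*(2*9)**2) - 14)**2 = ((-18 + 2*18**2) - 14)**2 = ((-18 + 2*324) - 14)**2 = ((-18 + 648) - 14)**2 = (630 - 14)**2 = 616**2 = 379456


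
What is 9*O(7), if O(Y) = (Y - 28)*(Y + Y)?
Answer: -2646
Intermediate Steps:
O(Y) = 2*Y*(-28 + Y) (O(Y) = (-28 + Y)*(2*Y) = 2*Y*(-28 + Y))
9*O(7) = 9*(2*7*(-28 + 7)) = 9*(2*7*(-21)) = 9*(-294) = -2646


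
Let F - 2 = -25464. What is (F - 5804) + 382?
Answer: -30884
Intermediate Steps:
F = -25462 (F = 2 - 25464 = -25462)
(F - 5804) + 382 = (-25462 - 5804) + 382 = -31266 + 382 = -30884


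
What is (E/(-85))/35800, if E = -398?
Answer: 199/1521500 ≈ 0.00013079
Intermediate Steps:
(E/(-85))/35800 = -398/(-85)/35800 = -398*(-1/85)*(1/35800) = (398/85)*(1/35800) = 199/1521500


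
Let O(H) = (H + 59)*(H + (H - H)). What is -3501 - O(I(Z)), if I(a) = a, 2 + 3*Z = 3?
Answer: -31687/9 ≈ -3520.8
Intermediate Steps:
Z = 1/3 (Z = -2/3 + (1/3)*3 = -2/3 + 1 = 1/3 ≈ 0.33333)
O(H) = H*(59 + H) (O(H) = (59 + H)*(H + 0) = (59 + H)*H = H*(59 + H))
-3501 - O(I(Z)) = -3501 - (59 + 1/3)/3 = -3501 - 178/(3*3) = -3501 - 1*178/9 = -3501 - 178/9 = -31687/9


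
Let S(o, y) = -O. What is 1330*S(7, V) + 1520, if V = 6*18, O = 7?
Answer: -7790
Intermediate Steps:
V = 108
S(o, y) = -7 (S(o, y) = -1*7 = -7)
1330*S(7, V) + 1520 = 1330*(-7) + 1520 = -9310 + 1520 = -7790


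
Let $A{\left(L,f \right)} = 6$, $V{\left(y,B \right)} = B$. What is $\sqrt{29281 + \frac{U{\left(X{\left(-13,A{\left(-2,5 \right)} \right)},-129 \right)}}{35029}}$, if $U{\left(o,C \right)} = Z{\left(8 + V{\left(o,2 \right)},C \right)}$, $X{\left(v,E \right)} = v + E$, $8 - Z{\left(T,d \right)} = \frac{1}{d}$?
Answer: $\frac{\sqrt{597889335878456214}}{4518741} \approx 171.12$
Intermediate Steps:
$Z{\left(T,d \right)} = 8 - \frac{1}{d}$
$X{\left(v,E \right)} = E + v$
$U{\left(o,C \right)} = 8 - \frac{1}{C}$
$\sqrt{29281 + \frac{U{\left(X{\left(-13,A{\left(-2,5 \right)} \right)},-129 \right)}}{35029}} = \sqrt{29281 + \frac{8 - \frac{1}{-129}}{35029}} = \sqrt{29281 + \left(8 - - \frac{1}{129}\right) \frac{1}{35029}} = \sqrt{29281 + \left(8 + \frac{1}{129}\right) \frac{1}{35029}} = \sqrt{29281 + \frac{1033}{129} \cdot \frac{1}{35029}} = \sqrt{29281 + \frac{1033}{4518741}} = \sqrt{\frac{132313256254}{4518741}} = \frac{\sqrt{597889335878456214}}{4518741}$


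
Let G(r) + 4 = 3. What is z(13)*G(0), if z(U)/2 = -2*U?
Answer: 52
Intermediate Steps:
z(U) = -4*U (z(U) = 2*(-2*U) = -4*U)
G(r) = -1 (G(r) = -4 + 3 = -1)
z(13)*G(0) = -4*13*(-1) = -52*(-1) = 52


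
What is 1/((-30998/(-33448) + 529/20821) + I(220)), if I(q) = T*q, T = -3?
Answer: -348210404/229487314965 ≈ -0.0015173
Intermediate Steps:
I(q) = -3*q
1/((-30998/(-33448) + 529/20821) + I(220)) = 1/((-30998/(-33448) + 529/20821) - 3*220) = 1/((-30998*(-1/33448) + 529*(1/20821)) - 660) = 1/((15499/16724 + 529/20821) - 660) = 1/(331551675/348210404 - 660) = 1/(-229487314965/348210404) = -348210404/229487314965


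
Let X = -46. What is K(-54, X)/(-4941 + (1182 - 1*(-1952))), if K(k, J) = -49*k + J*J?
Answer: -4762/1807 ≈ -2.6353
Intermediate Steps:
K(k, J) = J² - 49*k (K(k, J) = -49*k + J² = J² - 49*k)
K(-54, X)/(-4941 + (1182 - 1*(-1952))) = ((-46)² - 49*(-54))/(-4941 + (1182 - 1*(-1952))) = (2116 + 2646)/(-4941 + (1182 + 1952)) = 4762/(-4941 + 3134) = 4762/(-1807) = 4762*(-1/1807) = -4762/1807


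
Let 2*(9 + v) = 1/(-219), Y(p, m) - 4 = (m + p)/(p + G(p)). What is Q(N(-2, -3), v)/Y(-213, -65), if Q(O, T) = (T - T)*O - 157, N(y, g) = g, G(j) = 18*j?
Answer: -635379/16466 ≈ -38.587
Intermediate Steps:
Y(p, m) = 4 + (m + p)/(19*p) (Y(p, m) = 4 + (m + p)/(p + 18*p) = 4 + (m + p)/((19*p)) = 4 + (m + p)*(1/(19*p)) = 4 + (m + p)/(19*p))
v = -3943/438 (v = -9 + (1/2)/(-219) = -9 + (1/2)*(-1/219) = -9 - 1/438 = -3943/438 ≈ -9.0023)
Q(O, T) = -157 (Q(O, T) = 0*O - 157 = 0 - 157 = -157)
Q(N(-2, -3), v)/Y(-213, -65) = -157*(-4047/(-65 + 77*(-213))) = -157*(-4047/(-65 - 16401)) = -157/((1/19)*(-1/213)*(-16466)) = -157/16466/4047 = -157*4047/16466 = -635379/16466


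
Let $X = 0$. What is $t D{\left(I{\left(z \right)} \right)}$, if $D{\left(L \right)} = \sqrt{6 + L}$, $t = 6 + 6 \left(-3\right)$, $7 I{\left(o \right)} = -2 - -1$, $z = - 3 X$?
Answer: $- \frac{12 \sqrt{287}}{7} \approx -29.042$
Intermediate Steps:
$z = 0$ ($z = \left(-3\right) 0 = 0$)
$I{\left(o \right)} = - \frac{1}{7}$ ($I{\left(o \right)} = \frac{-2 - -1}{7} = \frac{-2 + 1}{7} = \frac{1}{7} \left(-1\right) = - \frac{1}{7}$)
$t = -12$ ($t = 6 - 18 = -12$)
$t D{\left(I{\left(z \right)} \right)} = - 12 \sqrt{6 - \frac{1}{7}} = - 12 \sqrt{\frac{41}{7}} = - 12 \frac{\sqrt{287}}{7} = - \frac{12 \sqrt{287}}{7}$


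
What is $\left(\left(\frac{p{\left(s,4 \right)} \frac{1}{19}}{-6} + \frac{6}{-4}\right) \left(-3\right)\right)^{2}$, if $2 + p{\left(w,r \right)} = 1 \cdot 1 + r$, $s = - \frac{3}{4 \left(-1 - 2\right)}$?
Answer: $\frac{7569}{361} \approx 20.967$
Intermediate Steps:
$s = \frac{1}{4}$ ($s = - \frac{3}{4 \left(-3\right)} = - \frac{3}{-12} = \left(-3\right) \left(- \frac{1}{12}\right) = \frac{1}{4} \approx 0.25$)
$p{\left(w,r \right)} = -1 + r$ ($p{\left(w,r \right)} = -2 + \left(1 \cdot 1 + r\right) = -2 + \left(1 + r\right) = -1 + r$)
$\left(\left(\frac{p{\left(s,4 \right)} \frac{1}{19}}{-6} + \frac{6}{-4}\right) \left(-3\right)\right)^{2} = \left(\left(\frac{\left(-1 + 4\right) \frac{1}{19}}{-6} + \frac{6}{-4}\right) \left(-3\right)\right)^{2} = \left(\left(3 \cdot \frac{1}{19} \left(- \frac{1}{6}\right) + 6 \left(- \frac{1}{4}\right)\right) \left(-3\right)\right)^{2} = \left(\left(\frac{3}{19} \left(- \frac{1}{6}\right) - \frac{3}{2}\right) \left(-3\right)\right)^{2} = \left(\left(- \frac{1}{38} - \frac{3}{2}\right) \left(-3\right)\right)^{2} = \left(\left(- \frac{29}{19}\right) \left(-3\right)\right)^{2} = \left(\frac{87}{19}\right)^{2} = \frac{7569}{361}$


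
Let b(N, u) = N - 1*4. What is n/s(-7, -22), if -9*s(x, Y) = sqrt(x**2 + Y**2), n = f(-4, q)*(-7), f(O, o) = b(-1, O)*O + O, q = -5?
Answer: 1008*sqrt(533)/533 ≈ 43.661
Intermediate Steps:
b(N, u) = -4 + N (b(N, u) = N - 4 = -4 + N)
f(O, o) = -4*O (f(O, o) = (-4 - 1)*O + O = -5*O + O = -4*O)
n = -112 (n = -4*(-4)*(-7) = 16*(-7) = -112)
s(x, Y) = -sqrt(Y**2 + x**2)/9 (s(x, Y) = -sqrt(x**2 + Y**2)/9 = -sqrt(Y**2 + x**2)/9)
n/s(-7, -22) = -112*(-9/sqrt((-22)**2 + (-7)**2)) = -112*(-9/sqrt(484 + 49)) = -112*(-9*sqrt(533)/533) = -(-1008)*sqrt(533)/533 = 1008*sqrt(533)/533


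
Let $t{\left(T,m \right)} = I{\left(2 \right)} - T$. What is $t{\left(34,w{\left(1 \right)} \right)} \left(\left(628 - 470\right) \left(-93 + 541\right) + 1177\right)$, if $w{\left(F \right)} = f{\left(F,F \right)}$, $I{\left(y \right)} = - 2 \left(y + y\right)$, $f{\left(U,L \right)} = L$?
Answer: $-3022362$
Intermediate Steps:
$I{\left(y \right)} = - 4 y$ ($I{\left(y \right)} = - 2 \cdot 2 y = - 4 y$)
$w{\left(F \right)} = F$
$t{\left(T,m \right)} = -8 - T$ ($t{\left(T,m \right)} = \left(-4\right) 2 - T = -8 - T$)
$t{\left(34,w{\left(1 \right)} \right)} \left(\left(628 - 470\right) \left(-93 + 541\right) + 1177\right) = \left(-8 - 34\right) \left(\left(628 - 470\right) \left(-93 + 541\right) + 1177\right) = \left(-8 - 34\right) \left(158 \cdot 448 + 1177\right) = - 42 \left(70784 + 1177\right) = \left(-42\right) 71961 = -3022362$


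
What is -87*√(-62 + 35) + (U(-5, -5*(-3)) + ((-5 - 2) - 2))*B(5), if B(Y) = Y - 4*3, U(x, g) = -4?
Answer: 91 - 261*I*√3 ≈ 91.0 - 452.07*I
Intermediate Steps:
B(Y) = -12 + Y (B(Y) = Y - 12 = -12 + Y)
-87*√(-62 + 35) + (U(-5, -5*(-3)) + ((-5 - 2) - 2))*B(5) = -87*√(-62 + 35) + (-4 + ((-5 - 2) - 2))*(-12 + 5) = -261*I*√3 + (-4 + (-7 - 2))*(-7) = -261*I*√3 + (-4 - 9)*(-7) = -261*I*√3 - 13*(-7) = -261*I*√3 + 91 = 91 - 261*I*√3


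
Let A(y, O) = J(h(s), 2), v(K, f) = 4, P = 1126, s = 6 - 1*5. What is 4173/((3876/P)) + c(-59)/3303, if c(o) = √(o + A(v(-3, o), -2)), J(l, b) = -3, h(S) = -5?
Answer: 783133/646 + I*√62/3303 ≈ 1212.3 + 0.0023839*I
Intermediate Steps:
s = 1 (s = 6 - 5 = 1)
A(y, O) = -3
c(o) = √(-3 + o) (c(o) = √(o - 3) = √(-3 + o))
4173/((3876/P)) + c(-59)/3303 = 4173/((3876/1126)) + √(-3 - 59)/3303 = 4173/((3876*(1/1126))) + √(-62)*(1/3303) = 4173/(1938/563) + (I*√62)*(1/3303) = 4173*(563/1938) + I*√62/3303 = 783133/646 + I*√62/3303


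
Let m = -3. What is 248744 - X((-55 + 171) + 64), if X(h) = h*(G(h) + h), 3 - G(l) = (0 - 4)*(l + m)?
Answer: 88364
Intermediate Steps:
G(l) = -9 + 4*l (G(l) = 3 - (0 - 4)*(l - 3) = 3 - (-4)*(-3 + l) = 3 - (12 - 4*l) = 3 + (-12 + 4*l) = -9 + 4*l)
X(h) = h*(-9 + 5*h) (X(h) = h*((-9 + 4*h) + h) = h*(-9 + 5*h))
248744 - X((-55 + 171) + 64) = 248744 - ((-55 + 171) + 64)*(-9 + 5*((-55 + 171) + 64)) = 248744 - (116 + 64)*(-9 + 5*(116 + 64)) = 248744 - 180*(-9 + 5*180) = 248744 - 180*(-9 + 900) = 248744 - 180*891 = 248744 - 1*160380 = 248744 - 160380 = 88364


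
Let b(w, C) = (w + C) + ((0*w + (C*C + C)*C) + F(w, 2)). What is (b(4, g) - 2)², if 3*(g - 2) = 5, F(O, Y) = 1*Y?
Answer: 3613801/729 ≈ 4957.2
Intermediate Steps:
F(O, Y) = Y
g = 11/3 (g = 2 + (⅓)*5 = 2 + 5/3 = 11/3 ≈ 3.6667)
b(w, C) = 2 + C + w + C*(C + C²) (b(w, C) = (w + C) + ((0*w + (C*C + C)*C) + 2) = (C + w) + ((0 + (C² + C)*C) + 2) = (C + w) + ((0 + (C + C²)*C) + 2) = (C + w) + ((0 + C*(C + C²)) + 2) = (C + w) + (C*(C + C²) + 2) = (C + w) + (2 + C*(C + C²)) = 2 + C + w + C*(C + C²))
(b(4, g) - 2)² = ((2 + 11/3 + 4 + (11/3)² + (11/3)³) - 2)² = ((2 + 11/3 + 4 + 121/9 + 1331/27) - 2)² = (1955/27 - 2)² = (1901/27)² = 3613801/729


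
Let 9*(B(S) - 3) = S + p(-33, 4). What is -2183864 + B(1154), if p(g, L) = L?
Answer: -6551197/3 ≈ -2.1837e+6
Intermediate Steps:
B(S) = 31/9 + S/9 (B(S) = 3 + (S + 4)/9 = 3 + (4 + S)/9 = 3 + (4/9 + S/9) = 31/9 + S/9)
-2183864 + B(1154) = -2183864 + (31/9 + (⅑)*1154) = -2183864 + (31/9 + 1154/9) = -2183864 + 395/3 = -6551197/3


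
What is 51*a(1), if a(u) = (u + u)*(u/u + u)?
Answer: 204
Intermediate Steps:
a(u) = 2*u*(1 + u) (a(u) = (2*u)*(1 + u) = 2*u*(1 + u))
51*a(1) = 51*(2*1*(1 + 1)) = 51*(2*1*2) = 51*4 = 204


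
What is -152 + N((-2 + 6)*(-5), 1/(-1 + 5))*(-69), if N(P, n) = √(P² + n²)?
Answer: -152 - 69*√6401/4 ≈ -1532.1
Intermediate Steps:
-152 + N((-2 + 6)*(-5), 1/(-1 + 5))*(-69) = -152 + √(((-2 + 6)*(-5))² + (1/(-1 + 5))²)*(-69) = -152 + √((4*(-5))² + (1/4)²)*(-69) = -152 + √((-20)² + (¼)²)*(-69) = -152 + √(400 + 1/16)*(-69) = -152 + √(6401/16)*(-69) = -152 + (√6401/4)*(-69) = -152 - 69*√6401/4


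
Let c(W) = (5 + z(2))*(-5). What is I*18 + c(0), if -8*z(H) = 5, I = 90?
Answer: 12785/8 ≈ 1598.1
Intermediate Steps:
z(H) = -5/8 (z(H) = -1/8*5 = -5/8)
c(W) = -175/8 (c(W) = (5 - 5/8)*(-5) = (35/8)*(-5) = -175/8)
I*18 + c(0) = 90*18 - 175/8 = 1620 - 175/8 = 12785/8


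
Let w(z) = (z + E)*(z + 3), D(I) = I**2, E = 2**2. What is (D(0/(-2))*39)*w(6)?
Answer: 0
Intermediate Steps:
E = 4
w(z) = (3 + z)*(4 + z) (w(z) = (z + 4)*(z + 3) = (4 + z)*(3 + z) = (3 + z)*(4 + z))
(D(0/(-2))*39)*w(6) = ((0/(-2))**2*39)*(12 + 6**2 + 7*6) = ((0*(-1/2))**2*39)*(12 + 36 + 42) = (0**2*39)*90 = (0*39)*90 = 0*90 = 0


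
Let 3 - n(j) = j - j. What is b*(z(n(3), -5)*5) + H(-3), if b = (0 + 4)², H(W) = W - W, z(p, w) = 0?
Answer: 0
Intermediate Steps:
n(j) = 3 (n(j) = 3 - (j - j) = 3 - 1*0 = 3 + 0 = 3)
H(W) = 0
b = 16 (b = 4² = 16)
b*(z(n(3), -5)*5) + H(-3) = 16*(0*5) + 0 = 16*0 + 0 = 0 + 0 = 0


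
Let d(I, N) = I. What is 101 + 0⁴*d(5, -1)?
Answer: 101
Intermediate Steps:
101 + 0⁴*d(5, -1) = 101 + 0⁴*5 = 101 + 0*5 = 101 + 0 = 101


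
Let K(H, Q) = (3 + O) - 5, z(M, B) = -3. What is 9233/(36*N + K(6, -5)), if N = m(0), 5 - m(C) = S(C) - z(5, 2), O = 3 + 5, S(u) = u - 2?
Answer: 9233/150 ≈ 61.553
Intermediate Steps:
S(u) = -2 + u
O = 8
K(H, Q) = 6 (K(H, Q) = (3 + 8) - 5 = 11 - 5 = 6)
m(C) = 4 - C (m(C) = 5 - ((-2 + C) - 1*(-3)) = 5 - ((-2 + C) + 3) = 5 - (1 + C) = 5 + (-1 - C) = 4 - C)
N = 4 (N = 4 - 1*0 = 4 + 0 = 4)
9233/(36*N + K(6, -5)) = 9233/(36*4 + 6) = 9233/(144 + 6) = 9233/150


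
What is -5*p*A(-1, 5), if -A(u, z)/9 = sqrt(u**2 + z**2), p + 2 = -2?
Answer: -180*sqrt(26) ≈ -917.82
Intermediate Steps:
p = -4 (p = -2 - 2 = -4)
A(u, z) = -9*sqrt(u**2 + z**2)
-5*p*A(-1, 5) = -(-20)*(-9*sqrt((-1)**2 + 5**2)) = -(-20)*(-9*sqrt(1 + 25)) = -(-20)*(-9*sqrt(26)) = -180*sqrt(26)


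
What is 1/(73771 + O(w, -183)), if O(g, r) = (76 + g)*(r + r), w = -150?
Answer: 1/100855 ≈ 9.9152e-6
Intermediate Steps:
O(g, r) = 2*r*(76 + g) (O(g, r) = (76 + g)*(2*r) = 2*r*(76 + g))
1/(73771 + O(w, -183)) = 1/(73771 + 2*(-183)*(76 - 150)) = 1/(73771 + 2*(-183)*(-74)) = 1/(73771 + 27084) = 1/100855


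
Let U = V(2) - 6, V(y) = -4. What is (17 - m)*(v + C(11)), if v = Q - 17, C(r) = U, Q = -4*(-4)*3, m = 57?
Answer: -840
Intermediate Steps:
Q = 48 (Q = 16*3 = 48)
U = -10 (U = -4 - 6 = -10)
C(r) = -10
v = 31 (v = 48 - 17 = 31)
(17 - m)*(v + C(11)) = (17 - 1*57)*(31 - 10) = (17 - 57)*21 = -40*21 = -840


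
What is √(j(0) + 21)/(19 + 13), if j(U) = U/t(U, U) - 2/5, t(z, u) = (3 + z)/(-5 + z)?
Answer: √515/160 ≈ 0.14183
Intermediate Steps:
t(z, u) = (3 + z)/(-5 + z)
j(U) = -⅖ + U*(-5 + U)/(3 + U) (j(U) = U/(((3 + U)/(-5 + U))) - 2/5 = U*((-5 + U)/(3 + U)) - 2*⅕ = U*(-5 + U)/(3 + U) - ⅖ = -⅖ + U*(-5 + U)/(3 + U))
√(j(0) + 21)/(19 + 13) = √((-6 - 27*0 + 5*0²)/(5*(3 + 0)) + 21)/(19 + 13) = √((⅕)*(-6 + 0 + 5*0)/3 + 21)/32 = √((⅕)*(⅓)*(-6 + 0 + 0) + 21)/32 = √((⅕)*(⅓)*(-6) + 21)/32 = √(-⅖ + 21)/32 = √(103/5)/32 = (√515/5)/32 = √515/160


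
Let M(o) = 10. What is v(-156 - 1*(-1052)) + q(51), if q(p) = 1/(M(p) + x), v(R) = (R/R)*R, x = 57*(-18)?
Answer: 910335/1016 ≈ 896.00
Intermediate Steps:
x = -1026
v(R) = R (v(R) = 1*R = R)
q(p) = -1/1016 (q(p) = 1/(10 - 1026) = 1/(-1016) = -1/1016)
v(-156 - 1*(-1052)) + q(51) = (-156 - 1*(-1052)) - 1/1016 = (-156 + 1052) - 1/1016 = 896 - 1/1016 = 910335/1016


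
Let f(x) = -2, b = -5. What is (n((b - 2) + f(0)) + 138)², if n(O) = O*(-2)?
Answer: 24336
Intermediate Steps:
n(O) = -2*O
(n((b - 2) + f(0)) + 138)² = (-2*((-5 - 2) - 2) + 138)² = (-2*(-7 - 2) + 138)² = (-2*(-9) + 138)² = (18 + 138)² = 156² = 24336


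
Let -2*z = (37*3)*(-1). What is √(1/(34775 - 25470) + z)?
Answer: √19221468770/18610 ≈ 7.4498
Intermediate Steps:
z = 111/2 (z = -37*3*(-1)/2 = -111*(-1)/2 = -½*(-111) = 111/2 ≈ 55.500)
√(1/(34775 - 25470) + z) = √(1/(34775 - 25470) + 111/2) = √(1/9305 + 111/2) = √(1032857/18610) = √19221468770/18610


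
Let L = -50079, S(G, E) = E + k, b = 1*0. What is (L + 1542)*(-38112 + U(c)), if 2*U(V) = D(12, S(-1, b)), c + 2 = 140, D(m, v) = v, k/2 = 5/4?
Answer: 7399125891/4 ≈ 1.8498e+9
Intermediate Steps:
k = 5/2 (k = 2*(5/4) = 5/2 ≈ 2.5000)
b = 0
S(G, E) = 5/2 + E (S(G, E) = E + 5/2 = 5/2 + E)
c = 138 (c = -2 + 140 = 138)
U(V) = 5/4 (U(V) = (5/2 + 0)/2 = (1/2)*(5/2) = 5/4)
(L + 1542)*(-38112 + U(c)) = (-50079 + 1542)*(-38112 + 5/4) = -48537*(-152443/4) = 7399125891/4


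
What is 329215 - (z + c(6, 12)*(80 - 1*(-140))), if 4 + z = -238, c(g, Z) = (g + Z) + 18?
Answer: 321537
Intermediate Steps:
c(g, Z) = 18 + Z + g (c(g, Z) = (Z + g) + 18 = 18 + Z + g)
z = -242 (z = -4 - 238 = -242)
329215 - (z + c(6, 12)*(80 - 1*(-140))) = 329215 - (-242 + (18 + 12 + 6)*(80 - 1*(-140))) = 329215 - (-242 + 36*(80 + 140)) = 329215 - (-242 + 36*220) = 329215 - (-242 + 7920) = 329215 - 1*7678 = 329215 - 7678 = 321537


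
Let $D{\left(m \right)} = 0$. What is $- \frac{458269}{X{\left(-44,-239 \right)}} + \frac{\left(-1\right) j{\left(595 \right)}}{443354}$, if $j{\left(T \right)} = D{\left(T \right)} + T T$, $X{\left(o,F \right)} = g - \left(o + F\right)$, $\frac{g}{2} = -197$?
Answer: $\frac{203136097451}{49212294} \approx 4127.8$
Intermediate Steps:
$g = -394$ ($g = 2 \left(-197\right) = -394$)
$X{\left(o,F \right)} = -394 - F - o$ ($X{\left(o,F \right)} = -394 - \left(o + F\right) = -394 - \left(F + o\right) = -394 - F - o$)
$j{\left(T \right)} = T^{2}$ ($j{\left(T \right)} = 0 + T T = 0 + T^{2} = T^{2}$)
$- \frac{458269}{X{\left(-44,-239 \right)}} + \frac{\left(-1\right) j{\left(595 \right)}}{443354} = - \frac{458269}{-394 - -239 - -44} + \frac{\left(-1\right) 595^{2}}{443354} = - \frac{458269}{-394 + 239 + 44} + \left(-1\right) 354025 \cdot \frac{1}{443354} = - \frac{458269}{-111} - \frac{354025}{443354} = \left(-458269\right) \left(- \frac{1}{111}\right) - \frac{354025}{443354} = \frac{458269}{111} - \frac{354025}{443354} = \frac{203136097451}{49212294}$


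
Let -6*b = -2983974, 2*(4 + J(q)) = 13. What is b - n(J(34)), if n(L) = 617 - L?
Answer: 993429/2 ≈ 4.9671e+5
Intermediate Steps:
J(q) = 5/2 (J(q) = -4 + (½)*13 = -4 + 13/2 = 5/2)
b = 497329 (b = -⅙*(-2983974) = 497329)
b - n(J(34)) = 497329 - (617 - 1*5/2) = 497329 - (617 - 5/2) = 497329 - 1*1229/2 = 497329 - 1229/2 = 993429/2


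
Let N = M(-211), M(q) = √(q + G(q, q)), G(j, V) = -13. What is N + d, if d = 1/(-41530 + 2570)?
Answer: -1/38960 + 4*I*√14 ≈ -2.5667e-5 + 14.967*I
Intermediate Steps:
M(q) = √(-13 + q) (M(q) = √(q - 13) = √(-13 + q))
N = 4*I*√14 (N = √(-13 - 211) = √(-224) = 4*I*√14 ≈ 14.967*I)
d = -1/38960 (d = 1/(-38960) = -1/38960 ≈ -2.5667e-5)
N + d = 4*I*√14 - 1/38960 = -1/38960 + 4*I*√14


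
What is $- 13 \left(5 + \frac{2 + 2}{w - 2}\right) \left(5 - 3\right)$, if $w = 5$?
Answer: $- \frac{494}{3} \approx -164.67$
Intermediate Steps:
$- 13 \left(5 + \frac{2 + 2}{w - 2}\right) \left(5 - 3\right) = - 13 \left(5 + \frac{2 + 2}{5 - 2}\right) \left(5 - 3\right) = - 13 \left(5 + \frac{4}{3}\right) 2 = - 13 \cdot \frac{19}{3} \cdot 2 = \left(-13\right) \frac{38}{3} = - \frac{494}{3}$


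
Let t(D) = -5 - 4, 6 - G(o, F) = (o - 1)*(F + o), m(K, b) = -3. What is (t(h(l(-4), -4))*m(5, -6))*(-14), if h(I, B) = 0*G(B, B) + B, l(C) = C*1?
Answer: -378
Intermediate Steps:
l(C) = C
G(o, F) = 6 - (-1 + o)*(F + o) (G(o, F) = 6 - (o - 1)*(F + o) = 6 - (-1 + o)*(F + o))
h(I, B) = B (h(I, B) = 0*(6 + B + B - B² - B*B) + B = 0*(6 + B + B - B² - B²) + B = 0*(6 - 2*B² + 2*B) + B = 0 + B = B)
t(D) = -9
(t(h(l(-4), -4))*m(5, -6))*(-14) = -9*(-3)*(-14) = 27*(-14) = -378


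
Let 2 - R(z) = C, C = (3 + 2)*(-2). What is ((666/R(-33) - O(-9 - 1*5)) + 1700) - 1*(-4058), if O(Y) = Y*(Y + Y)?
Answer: 10843/2 ≈ 5421.5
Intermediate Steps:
C = -10 (C = 5*(-2) = -10)
R(z) = 12 (R(z) = 2 - 1*(-10) = 2 + 10 = 12)
O(Y) = 2*Y² (O(Y) = Y*(2*Y) = 2*Y²)
((666/R(-33) - O(-9 - 1*5)) + 1700) - 1*(-4058) = ((666/12 - 2*(-9 - 1*5)²) + 1700) - 1*(-4058) = ((666*(1/12) - 2*(-9 - 5)²) + 1700) + 4058 = ((111/2 - 2*(-14)²) + 1700) + 4058 = ((111/2 - 2*196) + 1700) + 4058 = ((111/2 - 1*392) + 1700) + 4058 = ((111/2 - 392) + 1700) + 4058 = (-673/2 + 1700) + 4058 = 2727/2 + 4058 = 10843/2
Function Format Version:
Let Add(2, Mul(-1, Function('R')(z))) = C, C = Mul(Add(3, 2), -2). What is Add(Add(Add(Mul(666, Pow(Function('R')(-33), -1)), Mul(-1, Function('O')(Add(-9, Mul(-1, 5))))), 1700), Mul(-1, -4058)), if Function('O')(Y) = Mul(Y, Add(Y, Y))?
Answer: Rational(10843, 2) ≈ 5421.5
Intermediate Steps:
C = -10 (C = Mul(5, -2) = -10)
Function('R')(z) = 12 (Function('R')(z) = Add(2, Mul(-1, -10)) = Add(2, 10) = 12)
Function('O')(Y) = Mul(2, Pow(Y, 2)) (Function('O')(Y) = Mul(Y, Mul(2, Y)) = Mul(2, Pow(Y, 2)))
Add(Add(Add(Mul(666, Pow(Function('R')(-33), -1)), Mul(-1, Function('O')(Add(-9, Mul(-1, 5))))), 1700), Mul(-1, -4058)) = Add(Add(Add(Mul(666, Pow(12, -1)), Mul(-1, Mul(2, Pow(Add(-9, Mul(-1, 5)), 2)))), 1700), Mul(-1, -4058)) = Add(Add(Add(Mul(666, Rational(1, 12)), Mul(-1, Mul(2, Pow(Add(-9, -5), 2)))), 1700), 4058) = Add(Add(Add(Rational(111, 2), Mul(-1, Mul(2, Pow(-14, 2)))), 1700), 4058) = Add(Add(Add(Rational(111, 2), Mul(-1, Mul(2, 196))), 1700), 4058) = Add(Add(Add(Rational(111, 2), Mul(-1, 392)), 1700), 4058) = Add(Add(Add(Rational(111, 2), -392), 1700), 4058) = Add(Add(Rational(-673, 2), 1700), 4058) = Add(Rational(2727, 2), 4058) = Rational(10843, 2)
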